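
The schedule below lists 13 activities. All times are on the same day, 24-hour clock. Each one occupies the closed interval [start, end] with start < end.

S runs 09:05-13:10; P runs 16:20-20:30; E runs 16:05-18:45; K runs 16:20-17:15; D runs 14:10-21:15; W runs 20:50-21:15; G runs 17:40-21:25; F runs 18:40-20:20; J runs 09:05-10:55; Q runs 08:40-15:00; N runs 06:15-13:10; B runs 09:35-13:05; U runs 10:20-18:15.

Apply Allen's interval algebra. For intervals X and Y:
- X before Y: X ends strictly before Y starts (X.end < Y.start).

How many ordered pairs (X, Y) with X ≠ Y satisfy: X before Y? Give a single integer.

42

Checking all 156 ordered pairs for relation 'before'; matching pairs in alphabetical order:
(B, D): B before D ✓
(B, E): B before E ✓
(B, F): B before F ✓
(B, G): B before G ✓
(B, K): B before K ✓
(B, P): B before P ✓
(B, W): B before W ✓
(E, W): E before W ✓
(F, W): F before W ✓
(J, D): J before D ✓
(J, E): J before E ✓
(J, F): J before F ✓
(J, G): J before G ✓
(J, K): J before K ✓
(J, P): J before P ✓
(J, W): J before W ✓
(K, F): K before F ✓
(K, G): K before G ✓
(K, W): K before W ✓
(N, D): N before D ✓
(N, E): N before E ✓
(N, F): N before F ✓
(N, G): N before G ✓
(N, K): N before K ✓
... plus 18 further pairs not listed.
Count: 42.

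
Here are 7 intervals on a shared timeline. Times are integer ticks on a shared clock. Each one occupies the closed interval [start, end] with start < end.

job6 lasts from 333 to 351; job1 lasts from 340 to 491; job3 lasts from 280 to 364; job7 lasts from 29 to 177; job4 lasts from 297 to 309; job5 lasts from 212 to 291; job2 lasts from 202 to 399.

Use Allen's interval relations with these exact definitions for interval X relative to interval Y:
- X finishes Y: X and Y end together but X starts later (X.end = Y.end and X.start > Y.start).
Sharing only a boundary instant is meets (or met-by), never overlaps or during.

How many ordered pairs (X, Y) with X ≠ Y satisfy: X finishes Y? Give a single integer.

0

Checking all 42 ordered pairs for relation 'finishes'; matching pairs in alphabetical order:
No pair satisfies it.
Count: 0.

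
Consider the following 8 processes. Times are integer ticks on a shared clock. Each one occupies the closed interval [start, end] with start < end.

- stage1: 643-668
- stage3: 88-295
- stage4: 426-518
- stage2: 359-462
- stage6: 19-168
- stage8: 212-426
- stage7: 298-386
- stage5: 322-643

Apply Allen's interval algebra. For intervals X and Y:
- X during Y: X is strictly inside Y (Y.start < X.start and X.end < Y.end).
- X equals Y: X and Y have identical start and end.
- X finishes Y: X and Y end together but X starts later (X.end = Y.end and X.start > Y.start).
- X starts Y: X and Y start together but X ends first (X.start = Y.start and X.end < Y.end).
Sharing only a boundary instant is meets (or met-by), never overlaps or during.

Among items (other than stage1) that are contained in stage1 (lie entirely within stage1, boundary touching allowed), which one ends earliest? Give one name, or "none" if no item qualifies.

none

Target stage1 = [643, 668].
stage2 [359, 462] → before → excluded.
stage3 [88, 295] → before → excluded.
stage4 [426, 518] → before → excluded.
stage5 [322, 643] → meets → excluded.
stage6 [19, 168] → before → excluded.
stage7 [298, 386] → before → excluded.
stage8 [212, 426] → before → excluded.
No candidates → none.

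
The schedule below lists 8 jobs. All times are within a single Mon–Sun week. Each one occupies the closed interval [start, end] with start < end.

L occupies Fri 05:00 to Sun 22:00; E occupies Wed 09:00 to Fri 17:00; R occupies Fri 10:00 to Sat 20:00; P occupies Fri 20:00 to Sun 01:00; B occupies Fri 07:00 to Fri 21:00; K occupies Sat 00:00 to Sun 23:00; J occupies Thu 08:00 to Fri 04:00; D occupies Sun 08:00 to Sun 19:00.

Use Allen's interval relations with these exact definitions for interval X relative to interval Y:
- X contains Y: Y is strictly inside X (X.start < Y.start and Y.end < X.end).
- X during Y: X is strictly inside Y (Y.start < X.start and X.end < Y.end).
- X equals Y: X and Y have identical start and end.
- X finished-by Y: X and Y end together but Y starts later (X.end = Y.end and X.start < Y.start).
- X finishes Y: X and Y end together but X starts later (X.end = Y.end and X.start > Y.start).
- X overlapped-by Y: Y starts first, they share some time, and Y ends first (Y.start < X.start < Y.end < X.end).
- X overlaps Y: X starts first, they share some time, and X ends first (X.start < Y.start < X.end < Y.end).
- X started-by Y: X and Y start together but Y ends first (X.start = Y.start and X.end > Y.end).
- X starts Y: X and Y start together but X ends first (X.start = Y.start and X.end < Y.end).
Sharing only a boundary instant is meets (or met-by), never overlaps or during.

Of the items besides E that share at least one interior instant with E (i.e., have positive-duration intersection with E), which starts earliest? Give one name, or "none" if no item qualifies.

Target E = [Wed 09:00, Fri 17:00].
B [Fri 07:00, Fri 21:00] → overlapped-by → candidate.
D [Sun 08:00, Sun 19:00] → after → excluded.
J [Thu 08:00, Fri 04:00] → during → candidate.
K [Sat 00:00, Sun 23:00] → after → excluded.
L [Fri 05:00, Sun 22:00] → overlapped-by → candidate.
P [Fri 20:00, Sun 01:00] → after → excluded.
R [Fri 10:00, Sat 20:00] → overlapped-by → candidate.
Among candidates, earliest start is Thu 08:00 → J.

J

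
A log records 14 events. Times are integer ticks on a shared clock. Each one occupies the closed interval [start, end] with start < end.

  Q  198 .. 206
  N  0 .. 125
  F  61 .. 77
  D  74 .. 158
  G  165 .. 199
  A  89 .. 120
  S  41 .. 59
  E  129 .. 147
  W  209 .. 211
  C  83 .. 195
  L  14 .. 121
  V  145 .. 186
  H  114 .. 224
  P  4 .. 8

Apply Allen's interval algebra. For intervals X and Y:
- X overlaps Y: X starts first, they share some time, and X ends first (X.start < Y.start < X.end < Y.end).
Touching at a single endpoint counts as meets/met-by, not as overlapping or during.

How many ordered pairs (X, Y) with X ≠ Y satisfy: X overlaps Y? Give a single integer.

Checking all 182 ordered pairs for relation 'overlaps'; matching pairs in alphabetical order:
(A, H): A overlaps H ✓
(C, G): C overlaps G ✓
(C, H): C overlaps H ✓
(D, C): D overlaps C ✓
(D, H): D overlaps H ✓
(D, V): D overlaps V ✓
(E, V): E overlaps V ✓
(F, D): F overlaps D ✓
(G, Q): G overlaps Q ✓
(L, C): L overlaps C ✓
(L, D): L overlaps D ✓
(L, H): L overlaps H ✓
(N, C): N overlaps C ✓
(N, D): N overlaps D ✓
(N, H): N overlaps H ✓
(V, G): V overlaps G ✓
Count: 16.

16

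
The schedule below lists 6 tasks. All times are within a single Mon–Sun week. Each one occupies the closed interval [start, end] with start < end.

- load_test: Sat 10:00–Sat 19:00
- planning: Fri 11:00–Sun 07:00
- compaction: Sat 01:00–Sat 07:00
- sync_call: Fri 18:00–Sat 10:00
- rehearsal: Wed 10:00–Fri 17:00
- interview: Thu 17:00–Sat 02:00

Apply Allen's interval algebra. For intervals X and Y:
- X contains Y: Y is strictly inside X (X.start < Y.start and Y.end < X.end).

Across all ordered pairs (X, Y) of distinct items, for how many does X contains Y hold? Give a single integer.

4

Checking all 30 ordered pairs for relation 'contains'; matching pairs in alphabetical order:
(planning, compaction): planning contains compaction ✓
(planning, load_test): planning contains load_test ✓
(planning, sync_call): planning contains sync_call ✓
(sync_call, compaction): sync_call contains compaction ✓
Count: 4.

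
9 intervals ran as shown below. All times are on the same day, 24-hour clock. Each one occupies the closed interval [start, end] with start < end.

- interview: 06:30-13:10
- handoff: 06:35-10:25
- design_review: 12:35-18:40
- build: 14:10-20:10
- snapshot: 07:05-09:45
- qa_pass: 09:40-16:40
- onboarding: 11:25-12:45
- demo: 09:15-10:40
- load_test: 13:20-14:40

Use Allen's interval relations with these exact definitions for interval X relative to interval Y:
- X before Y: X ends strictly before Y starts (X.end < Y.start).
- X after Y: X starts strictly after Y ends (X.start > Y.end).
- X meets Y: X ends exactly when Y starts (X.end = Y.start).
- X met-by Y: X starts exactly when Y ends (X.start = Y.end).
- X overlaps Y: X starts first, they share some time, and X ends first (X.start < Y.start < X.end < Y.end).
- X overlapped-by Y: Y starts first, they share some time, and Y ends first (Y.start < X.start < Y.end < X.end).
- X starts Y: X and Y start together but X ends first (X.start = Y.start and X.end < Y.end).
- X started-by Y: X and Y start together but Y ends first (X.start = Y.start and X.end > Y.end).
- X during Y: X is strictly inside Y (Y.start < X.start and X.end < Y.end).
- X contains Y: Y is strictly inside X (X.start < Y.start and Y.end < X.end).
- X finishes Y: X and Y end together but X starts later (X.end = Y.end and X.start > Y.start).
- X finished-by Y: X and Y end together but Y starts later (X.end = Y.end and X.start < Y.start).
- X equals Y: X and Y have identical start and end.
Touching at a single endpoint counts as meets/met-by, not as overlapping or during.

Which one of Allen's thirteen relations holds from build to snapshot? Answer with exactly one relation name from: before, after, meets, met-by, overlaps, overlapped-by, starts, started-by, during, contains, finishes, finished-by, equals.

after

build = [14:10, 20:10]; snapshot = [07:05, 09:45].
Compare endpoints: build.start > snapshot.start, build.start > snapshot.end, build.end > snapshot.start, build.end > snapshot.end.
That pattern is 'after'.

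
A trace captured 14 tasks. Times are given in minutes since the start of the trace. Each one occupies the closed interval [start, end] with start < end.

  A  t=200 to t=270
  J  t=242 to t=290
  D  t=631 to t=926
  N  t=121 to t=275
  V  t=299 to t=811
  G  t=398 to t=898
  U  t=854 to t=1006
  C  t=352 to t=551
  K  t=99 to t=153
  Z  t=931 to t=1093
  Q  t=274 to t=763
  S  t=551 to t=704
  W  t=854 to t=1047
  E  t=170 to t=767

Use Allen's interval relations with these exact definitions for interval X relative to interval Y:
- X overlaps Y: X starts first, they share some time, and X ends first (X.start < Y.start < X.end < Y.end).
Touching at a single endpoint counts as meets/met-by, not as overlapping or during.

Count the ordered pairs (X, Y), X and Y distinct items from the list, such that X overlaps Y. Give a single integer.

23

Checking all 182 ordered pairs for relation 'overlaps'; matching pairs in alphabetical order:
(A, J): A overlaps J ✓
(C, G): C overlaps G ✓
(D, U): D overlaps U ✓
(D, W): D overlaps W ✓
(E, D): E overlaps D ✓
(E, G): E overlaps G ✓
(E, V): E overlaps V ✓
(G, D): G overlaps D ✓
(G, U): G overlaps U ✓
(G, W): G overlaps W ✓
(J, Q): J overlaps Q ✓
(K, N): K overlaps N ✓
(N, E): N overlaps E ✓
(N, J): N overlaps J ✓
(N, Q): N overlaps Q ✓
(Q, D): Q overlaps D ✓
(Q, G): Q overlaps G ✓
(Q, V): Q overlaps V ✓
(S, D): S overlaps D ✓
(U, Z): U overlaps Z ✓
(V, D): V overlaps D ✓
(V, G): V overlaps G ✓
(W, Z): W overlaps Z ✓
Count: 23.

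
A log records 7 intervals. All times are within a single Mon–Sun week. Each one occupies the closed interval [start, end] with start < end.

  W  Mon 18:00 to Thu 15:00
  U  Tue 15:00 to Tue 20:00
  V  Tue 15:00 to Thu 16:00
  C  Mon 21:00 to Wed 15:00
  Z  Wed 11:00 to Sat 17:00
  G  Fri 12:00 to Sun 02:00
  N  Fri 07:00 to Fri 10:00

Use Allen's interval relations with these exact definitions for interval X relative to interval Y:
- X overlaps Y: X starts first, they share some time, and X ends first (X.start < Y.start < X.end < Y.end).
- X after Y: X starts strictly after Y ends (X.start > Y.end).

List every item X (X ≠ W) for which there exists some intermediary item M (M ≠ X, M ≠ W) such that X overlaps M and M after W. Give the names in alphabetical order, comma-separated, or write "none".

Target W = [Mon 18:00, Thu 15:00].
Intermediaries M with M after W: G, N.
Via G — items with X overlaps G: Z.
Via N — items with X overlaps N: none.
Union: Z.

Z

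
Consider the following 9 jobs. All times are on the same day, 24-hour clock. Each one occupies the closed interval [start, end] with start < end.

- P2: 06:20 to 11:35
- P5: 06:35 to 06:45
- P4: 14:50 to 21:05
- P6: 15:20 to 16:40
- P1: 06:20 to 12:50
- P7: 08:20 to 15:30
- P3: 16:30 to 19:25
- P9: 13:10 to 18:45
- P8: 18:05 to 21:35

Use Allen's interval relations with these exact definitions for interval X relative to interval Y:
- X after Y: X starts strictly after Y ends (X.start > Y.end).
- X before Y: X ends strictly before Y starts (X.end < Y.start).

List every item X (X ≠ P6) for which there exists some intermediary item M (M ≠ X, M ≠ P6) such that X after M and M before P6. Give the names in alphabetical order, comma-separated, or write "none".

P3, P4, P7, P8, P9

Target P6 = [15:20, 16:40].
Intermediaries M with M before P6: P1, P2, P5.
Via P1 — items with X after P1: P3, P4, P8, P9.
Via P2 — items with X after P2: P3, P4, P8, P9.
Via P5 — items with X after P5: P3, P4, P7, P8, P9.
Union: P3, P4, P7, P8, P9.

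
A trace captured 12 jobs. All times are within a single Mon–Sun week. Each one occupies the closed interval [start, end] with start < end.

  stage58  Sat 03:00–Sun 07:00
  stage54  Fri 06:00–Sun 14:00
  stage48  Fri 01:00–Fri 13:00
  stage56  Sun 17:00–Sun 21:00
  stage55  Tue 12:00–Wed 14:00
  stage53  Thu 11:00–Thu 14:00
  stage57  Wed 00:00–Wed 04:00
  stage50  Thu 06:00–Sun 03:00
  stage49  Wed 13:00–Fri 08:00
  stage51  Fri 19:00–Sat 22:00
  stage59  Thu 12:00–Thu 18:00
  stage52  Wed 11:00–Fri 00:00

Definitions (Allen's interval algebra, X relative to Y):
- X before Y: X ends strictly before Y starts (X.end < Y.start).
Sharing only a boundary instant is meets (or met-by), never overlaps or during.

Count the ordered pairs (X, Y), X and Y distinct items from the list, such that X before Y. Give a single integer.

43

Checking all 132 ordered pairs for relation 'before'; matching pairs in alphabetical order:
(stage48, stage51): stage48 before stage51 ✓
(stage48, stage56): stage48 before stage56 ✓
(stage48, stage58): stage48 before stage58 ✓
(stage49, stage51): stage49 before stage51 ✓
(stage49, stage56): stage49 before stage56 ✓
(stage49, stage58): stage49 before stage58 ✓
(stage50, stage56): stage50 before stage56 ✓
(stage51, stage56): stage51 before stage56 ✓
(stage52, stage48): stage52 before stage48 ✓
(stage52, stage51): stage52 before stage51 ✓
(stage52, stage54): stage52 before stage54 ✓
(stage52, stage56): stage52 before stage56 ✓
(stage52, stage58): stage52 before stage58 ✓
(stage53, stage48): stage53 before stage48 ✓
(stage53, stage51): stage53 before stage51 ✓
(stage53, stage54): stage53 before stage54 ✓
(stage53, stage56): stage53 before stage56 ✓
(stage53, stage58): stage53 before stage58 ✓
(stage54, stage56): stage54 before stage56 ✓
(stage55, stage48): stage55 before stage48 ✓
(stage55, stage50): stage55 before stage50 ✓
(stage55, stage51): stage55 before stage51 ✓
(stage55, stage53): stage55 before stage53 ✓
(stage55, stage54): stage55 before stage54 ✓
... plus 19 further pairs not listed.
Count: 43.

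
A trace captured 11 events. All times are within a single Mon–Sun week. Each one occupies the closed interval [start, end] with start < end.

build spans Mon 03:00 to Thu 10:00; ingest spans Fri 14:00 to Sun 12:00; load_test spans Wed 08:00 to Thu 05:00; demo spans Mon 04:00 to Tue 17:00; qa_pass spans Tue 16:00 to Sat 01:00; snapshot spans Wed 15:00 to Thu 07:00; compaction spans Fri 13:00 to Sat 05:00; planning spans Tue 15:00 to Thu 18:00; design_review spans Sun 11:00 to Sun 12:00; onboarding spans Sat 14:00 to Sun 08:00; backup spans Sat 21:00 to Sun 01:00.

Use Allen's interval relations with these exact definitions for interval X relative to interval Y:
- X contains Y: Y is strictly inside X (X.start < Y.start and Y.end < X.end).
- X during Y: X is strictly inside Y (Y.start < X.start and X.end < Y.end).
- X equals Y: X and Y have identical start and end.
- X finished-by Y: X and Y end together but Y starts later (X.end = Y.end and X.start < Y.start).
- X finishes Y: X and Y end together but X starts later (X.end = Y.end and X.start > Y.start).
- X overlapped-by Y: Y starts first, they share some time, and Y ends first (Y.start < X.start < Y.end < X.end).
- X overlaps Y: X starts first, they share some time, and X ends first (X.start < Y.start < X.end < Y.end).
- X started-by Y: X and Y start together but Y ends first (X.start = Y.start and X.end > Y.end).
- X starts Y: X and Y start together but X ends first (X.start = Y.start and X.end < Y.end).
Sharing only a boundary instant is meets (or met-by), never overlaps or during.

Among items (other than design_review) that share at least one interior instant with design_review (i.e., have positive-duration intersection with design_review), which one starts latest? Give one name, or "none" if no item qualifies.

ingest

Target design_review = [Sun 11:00, Sun 12:00].
backup [Sat 21:00, Sun 01:00] → before → excluded.
build [Mon 03:00, Thu 10:00] → before → excluded.
compaction [Fri 13:00, Sat 05:00] → before → excluded.
demo [Mon 04:00, Tue 17:00] → before → excluded.
ingest [Fri 14:00, Sun 12:00] → finished-by → candidate.
load_test [Wed 08:00, Thu 05:00] → before → excluded.
onboarding [Sat 14:00, Sun 08:00] → before → excluded.
planning [Tue 15:00, Thu 18:00] → before → excluded.
qa_pass [Tue 16:00, Sat 01:00] → before → excluded.
snapshot [Wed 15:00, Thu 07:00] → before → excluded.
Among candidates, latest start is Fri 14:00 → ingest.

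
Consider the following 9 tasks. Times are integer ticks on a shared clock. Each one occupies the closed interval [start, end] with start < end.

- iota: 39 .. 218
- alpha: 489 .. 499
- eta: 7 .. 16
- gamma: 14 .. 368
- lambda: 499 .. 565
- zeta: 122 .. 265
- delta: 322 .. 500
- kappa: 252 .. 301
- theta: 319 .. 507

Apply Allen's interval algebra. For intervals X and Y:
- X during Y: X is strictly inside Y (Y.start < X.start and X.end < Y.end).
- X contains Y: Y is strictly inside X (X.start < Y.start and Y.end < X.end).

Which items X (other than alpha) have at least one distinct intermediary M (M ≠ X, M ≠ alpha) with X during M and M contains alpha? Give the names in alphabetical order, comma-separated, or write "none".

delta

Target alpha = [489, 499].
Intermediaries M with M contains alpha: delta, theta.
Via delta — items with X during delta: none.
Via theta — items with X during theta: delta.
Union: delta.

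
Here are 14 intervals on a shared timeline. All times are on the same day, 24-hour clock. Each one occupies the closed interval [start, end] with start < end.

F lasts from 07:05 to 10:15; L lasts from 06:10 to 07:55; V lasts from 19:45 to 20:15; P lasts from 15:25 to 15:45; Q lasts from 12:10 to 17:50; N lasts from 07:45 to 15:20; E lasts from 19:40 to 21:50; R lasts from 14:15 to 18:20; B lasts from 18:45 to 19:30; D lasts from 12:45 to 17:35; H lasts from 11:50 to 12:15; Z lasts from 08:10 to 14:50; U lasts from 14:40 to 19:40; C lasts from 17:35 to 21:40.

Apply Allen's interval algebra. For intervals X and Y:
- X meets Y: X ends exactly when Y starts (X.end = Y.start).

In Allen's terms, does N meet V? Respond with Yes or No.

N = [07:45, 15:20], V = [19:45, 20:15].
Actual relation of N to V: before.
Asked whether 'meets' holds → No.

No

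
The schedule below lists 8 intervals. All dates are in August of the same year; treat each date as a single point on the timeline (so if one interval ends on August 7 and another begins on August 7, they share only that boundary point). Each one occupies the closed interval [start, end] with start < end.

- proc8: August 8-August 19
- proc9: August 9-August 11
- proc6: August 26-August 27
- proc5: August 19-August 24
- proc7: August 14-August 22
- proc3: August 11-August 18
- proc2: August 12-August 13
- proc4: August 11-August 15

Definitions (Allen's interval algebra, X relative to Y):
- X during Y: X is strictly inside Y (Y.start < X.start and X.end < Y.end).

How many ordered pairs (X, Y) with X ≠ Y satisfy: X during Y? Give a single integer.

6

Checking all 56 ordered pairs for relation 'during'; matching pairs in alphabetical order:
(proc2, proc3): proc2 during proc3 ✓
(proc2, proc4): proc2 during proc4 ✓
(proc2, proc8): proc2 during proc8 ✓
(proc3, proc8): proc3 during proc8 ✓
(proc4, proc8): proc4 during proc8 ✓
(proc9, proc8): proc9 during proc8 ✓
Count: 6.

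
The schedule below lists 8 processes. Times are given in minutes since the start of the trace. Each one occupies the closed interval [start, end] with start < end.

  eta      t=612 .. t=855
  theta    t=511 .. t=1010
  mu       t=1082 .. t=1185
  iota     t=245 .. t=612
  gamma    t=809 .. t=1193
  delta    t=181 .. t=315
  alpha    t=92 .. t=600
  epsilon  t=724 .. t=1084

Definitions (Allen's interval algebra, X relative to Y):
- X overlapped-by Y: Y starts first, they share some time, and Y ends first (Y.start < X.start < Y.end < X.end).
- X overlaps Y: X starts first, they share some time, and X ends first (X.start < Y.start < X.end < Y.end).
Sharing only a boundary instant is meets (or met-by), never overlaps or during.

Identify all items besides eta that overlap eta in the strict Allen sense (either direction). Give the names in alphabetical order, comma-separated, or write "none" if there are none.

epsilon, gamma

Target eta = [t=612, t=855].
alpha [t=92, t=600] → before → no.
delta [t=181, t=315] → before → no.
epsilon [t=724, t=1084] → overlapped-by → yes.
gamma [t=809, t=1193] → overlapped-by → yes.
iota [t=245, t=612] → meets → no.
mu [t=1082, t=1185] → after → no.
theta [t=511, t=1010] → contains → no.
Result: epsilon, gamma.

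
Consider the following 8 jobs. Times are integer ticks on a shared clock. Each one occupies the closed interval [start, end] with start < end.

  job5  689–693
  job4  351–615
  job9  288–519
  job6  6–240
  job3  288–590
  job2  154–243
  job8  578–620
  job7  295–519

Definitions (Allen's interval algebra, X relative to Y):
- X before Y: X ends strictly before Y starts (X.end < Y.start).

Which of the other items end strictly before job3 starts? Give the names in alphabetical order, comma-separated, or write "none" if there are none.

job2, job6

Target job3 = [288, 590].
job2 [154, 243] → before → yes.
job4 [351, 615] → overlapped-by → no.
job5 [689, 693] → after → no.
job6 [6, 240] → before → yes.
job7 [295, 519] → during → no.
job8 [578, 620] → overlapped-by → no.
job9 [288, 519] → starts → no.
Result: job2, job6.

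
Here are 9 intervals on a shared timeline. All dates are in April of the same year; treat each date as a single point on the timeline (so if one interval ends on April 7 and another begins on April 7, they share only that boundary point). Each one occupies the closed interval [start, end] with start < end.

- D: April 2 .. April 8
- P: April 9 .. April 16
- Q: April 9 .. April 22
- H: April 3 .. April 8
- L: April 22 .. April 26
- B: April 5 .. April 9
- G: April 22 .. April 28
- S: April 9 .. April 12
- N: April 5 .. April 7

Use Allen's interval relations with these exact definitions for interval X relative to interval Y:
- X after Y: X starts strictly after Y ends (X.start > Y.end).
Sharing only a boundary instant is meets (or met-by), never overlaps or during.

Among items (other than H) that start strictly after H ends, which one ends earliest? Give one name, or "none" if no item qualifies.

S

Target H = [April 3, April 8].
B [April 5, April 9] → overlapped-by → excluded.
D [April 2, April 8] → finished-by → excluded.
G [April 22, April 28] → after → candidate.
L [April 22, April 26] → after → candidate.
N [April 5, April 7] → during → excluded.
P [April 9, April 16] → after → candidate.
Q [April 9, April 22] → after → candidate.
S [April 9, April 12] → after → candidate.
Among candidates, earliest end is April 12 → S.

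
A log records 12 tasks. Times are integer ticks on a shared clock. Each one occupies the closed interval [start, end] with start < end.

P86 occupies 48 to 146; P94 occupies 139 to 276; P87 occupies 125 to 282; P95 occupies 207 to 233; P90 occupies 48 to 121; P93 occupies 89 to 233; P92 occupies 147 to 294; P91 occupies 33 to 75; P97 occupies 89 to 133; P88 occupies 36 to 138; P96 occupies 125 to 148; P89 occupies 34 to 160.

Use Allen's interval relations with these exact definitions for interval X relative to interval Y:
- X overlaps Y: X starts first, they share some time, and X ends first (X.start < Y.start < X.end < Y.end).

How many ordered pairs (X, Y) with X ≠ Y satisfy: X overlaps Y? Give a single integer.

27

Checking all 132 ordered pairs for relation 'overlaps'; matching pairs in alphabetical order:
(P86, P87): P86 overlaps P87 ✓
(P86, P93): P86 overlaps P93 ✓
(P86, P94): P86 overlaps P94 ✓
(P86, P96): P86 overlaps P96 ✓
(P87, P92): P87 overlaps P92 ✓
(P88, P86): P88 overlaps P86 ✓
(P88, P87): P88 overlaps P87 ✓
(P88, P93): P88 overlaps P93 ✓
(P88, P96): P88 overlaps P96 ✓
(P89, P87): P89 overlaps P87 ✓
(P89, P92): P89 overlaps P92 ✓
(P89, P93): P89 overlaps P93 ✓
(P89, P94): P89 overlaps P94 ✓
(P90, P93): P90 overlaps P93 ✓
(P90, P97): P90 overlaps P97 ✓
(P91, P86): P91 overlaps P86 ✓
(P91, P88): P91 overlaps P88 ✓
(P91, P89): P91 overlaps P89 ✓
(P91, P90): P91 overlaps P90 ✓
(P93, P87): P93 overlaps P87 ✓
(P93, P92): P93 overlaps P92 ✓
(P93, P94): P93 overlaps P94 ✓
(P94, P92): P94 overlaps P92 ✓
(P96, P92): P96 overlaps P92 ✓
... plus 3 further pairs not listed.
Count: 27.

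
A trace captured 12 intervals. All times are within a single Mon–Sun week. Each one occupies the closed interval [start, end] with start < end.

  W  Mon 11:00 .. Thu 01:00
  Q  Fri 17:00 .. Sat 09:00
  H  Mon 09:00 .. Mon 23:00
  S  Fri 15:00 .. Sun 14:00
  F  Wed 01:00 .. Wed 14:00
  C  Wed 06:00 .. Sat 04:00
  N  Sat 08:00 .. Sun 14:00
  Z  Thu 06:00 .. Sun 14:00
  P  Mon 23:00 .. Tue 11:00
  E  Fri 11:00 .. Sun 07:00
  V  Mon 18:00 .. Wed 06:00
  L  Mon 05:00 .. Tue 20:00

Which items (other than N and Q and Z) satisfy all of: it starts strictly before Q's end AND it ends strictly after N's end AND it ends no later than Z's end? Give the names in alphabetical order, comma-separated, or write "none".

Conditions: its start is strictly before Q's end (X.start < Sat 09:00) AND its end is strictly after N's end (X.end > Sun 14:00) AND its end is no later than Z's end (X.end <= Sun 14:00).
C: start Wed 06:00 < Sat 09:00? ✓; end Sat 04:00 > Sun 14:00? ✗; end Sat 04:00 <= Sun 14:00? ✓ → no.
E: start Fri 11:00 < Sat 09:00? ✓; end Sun 07:00 > Sun 14:00? ✗; end Sun 07:00 <= Sun 14:00? ✓ → no.
F: start Wed 01:00 < Sat 09:00? ✓; end Wed 14:00 > Sun 14:00? ✗; end Wed 14:00 <= Sun 14:00? ✓ → no.
H: start Mon 09:00 < Sat 09:00? ✓; end Mon 23:00 > Sun 14:00? ✗; end Mon 23:00 <= Sun 14:00? ✓ → no.
L: start Mon 05:00 < Sat 09:00? ✓; end Tue 20:00 > Sun 14:00? ✗; end Tue 20:00 <= Sun 14:00? ✓ → no.
P: start Mon 23:00 < Sat 09:00? ✓; end Tue 11:00 > Sun 14:00? ✗; end Tue 11:00 <= Sun 14:00? ✓ → no.
S: start Fri 15:00 < Sat 09:00? ✓; end Sun 14:00 > Sun 14:00? ✗; end Sun 14:00 <= Sun 14:00? ✓ → no.
V: start Mon 18:00 < Sat 09:00? ✓; end Wed 06:00 > Sun 14:00? ✗; end Wed 06:00 <= Sun 14:00? ✓ → no.
W: start Mon 11:00 < Sat 09:00? ✓; end Thu 01:00 > Sun 14:00? ✗; end Thu 01:00 <= Sun 14:00? ✓ → no.
Result: none.

none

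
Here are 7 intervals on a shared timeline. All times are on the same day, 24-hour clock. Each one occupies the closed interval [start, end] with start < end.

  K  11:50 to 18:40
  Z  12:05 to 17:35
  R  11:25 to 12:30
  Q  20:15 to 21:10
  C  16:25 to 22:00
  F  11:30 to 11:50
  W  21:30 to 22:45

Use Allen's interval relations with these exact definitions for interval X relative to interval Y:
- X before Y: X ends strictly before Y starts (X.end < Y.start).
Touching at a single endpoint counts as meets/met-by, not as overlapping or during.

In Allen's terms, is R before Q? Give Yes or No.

R = [11:25, 12:30], Q = [20:15, 21:10].
Actual relation of R to Q: before.
Asked whether 'before' holds → Yes.

Yes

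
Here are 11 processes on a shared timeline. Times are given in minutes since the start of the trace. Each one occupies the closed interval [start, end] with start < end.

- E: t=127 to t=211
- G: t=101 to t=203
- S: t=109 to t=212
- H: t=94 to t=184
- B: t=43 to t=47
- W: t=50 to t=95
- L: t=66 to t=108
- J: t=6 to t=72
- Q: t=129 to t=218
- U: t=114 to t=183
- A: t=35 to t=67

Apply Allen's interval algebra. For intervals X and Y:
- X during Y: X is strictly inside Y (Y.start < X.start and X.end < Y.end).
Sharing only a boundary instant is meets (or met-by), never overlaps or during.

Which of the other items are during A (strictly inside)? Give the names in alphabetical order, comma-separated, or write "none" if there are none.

B

Target A = [t=35, t=67].
B [t=43, t=47] → during → yes.
E [t=127, t=211] → after → no.
G [t=101, t=203] → after → no.
H [t=94, t=184] → after → no.
J [t=6, t=72] → contains → no.
L [t=66, t=108] → overlapped-by → no.
Q [t=129, t=218] → after → no.
S [t=109, t=212] → after → no.
U [t=114, t=183] → after → no.
W [t=50, t=95] → overlapped-by → no.
Result: B.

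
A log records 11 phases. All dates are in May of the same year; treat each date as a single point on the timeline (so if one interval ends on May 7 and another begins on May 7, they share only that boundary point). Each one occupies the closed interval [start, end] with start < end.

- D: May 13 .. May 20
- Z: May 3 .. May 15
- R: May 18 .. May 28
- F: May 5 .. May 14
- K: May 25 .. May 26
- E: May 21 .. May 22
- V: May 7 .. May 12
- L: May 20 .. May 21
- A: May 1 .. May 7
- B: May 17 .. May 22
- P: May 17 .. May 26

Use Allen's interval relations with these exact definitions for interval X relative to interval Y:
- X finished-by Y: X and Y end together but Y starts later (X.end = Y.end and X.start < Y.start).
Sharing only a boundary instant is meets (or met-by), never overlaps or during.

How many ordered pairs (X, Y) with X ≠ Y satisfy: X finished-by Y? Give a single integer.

Checking all 110 ordered pairs for relation 'finished-by'; matching pairs in alphabetical order:
(B, E): B finished-by E ✓
(P, K): P finished-by K ✓
Count: 2.

2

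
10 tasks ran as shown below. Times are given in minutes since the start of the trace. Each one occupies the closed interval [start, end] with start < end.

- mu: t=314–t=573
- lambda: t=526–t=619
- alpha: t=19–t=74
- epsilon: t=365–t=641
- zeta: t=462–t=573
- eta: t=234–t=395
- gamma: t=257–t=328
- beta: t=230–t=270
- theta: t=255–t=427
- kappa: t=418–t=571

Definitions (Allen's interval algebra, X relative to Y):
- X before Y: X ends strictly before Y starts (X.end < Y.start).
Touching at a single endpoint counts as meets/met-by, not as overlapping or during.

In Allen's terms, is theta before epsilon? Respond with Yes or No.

No

theta = [t=255, t=427], epsilon = [t=365, t=641].
Actual relation of theta to epsilon: overlaps.
Asked whether 'before' holds → No.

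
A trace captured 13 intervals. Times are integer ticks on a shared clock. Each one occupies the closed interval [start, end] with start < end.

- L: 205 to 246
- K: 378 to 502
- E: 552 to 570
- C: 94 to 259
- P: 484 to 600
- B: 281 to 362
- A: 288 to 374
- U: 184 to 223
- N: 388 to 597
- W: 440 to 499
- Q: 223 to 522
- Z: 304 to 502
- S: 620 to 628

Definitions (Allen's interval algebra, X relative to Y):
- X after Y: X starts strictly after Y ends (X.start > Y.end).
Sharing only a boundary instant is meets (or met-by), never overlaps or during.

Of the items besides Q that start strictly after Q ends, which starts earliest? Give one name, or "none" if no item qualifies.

E

Target Q = [223, 522].
A [288, 374] → during → excluded.
B [281, 362] → during → excluded.
C [94, 259] → overlaps → excluded.
E [552, 570] → after → candidate.
K [378, 502] → during → excluded.
L [205, 246] → overlaps → excluded.
N [388, 597] → overlapped-by → excluded.
P [484, 600] → overlapped-by → excluded.
S [620, 628] → after → candidate.
U [184, 223] → meets → excluded.
W [440, 499] → during → excluded.
Z [304, 502] → during → excluded.
Among candidates, earliest start is 552 → E.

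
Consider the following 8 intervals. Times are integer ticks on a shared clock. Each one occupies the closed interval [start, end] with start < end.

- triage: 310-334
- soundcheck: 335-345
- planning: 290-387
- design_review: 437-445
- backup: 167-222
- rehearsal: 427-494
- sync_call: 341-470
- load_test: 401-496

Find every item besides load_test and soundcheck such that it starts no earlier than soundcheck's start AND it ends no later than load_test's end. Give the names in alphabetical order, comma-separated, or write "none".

design_review, rehearsal, sync_call

Conditions: its start is no earlier than soundcheck's start (X.start >= 335) AND its end is no later than load_test's end (X.end <= 496).
backup: start 167 >= 335? ✗; end 222 <= 496? ✓ → no.
design_review: start 437 >= 335? ✓; end 445 <= 496? ✓ → yes.
planning: start 290 >= 335? ✗; end 387 <= 496? ✓ → no.
rehearsal: start 427 >= 335? ✓; end 494 <= 496? ✓ → yes.
sync_call: start 341 >= 335? ✓; end 470 <= 496? ✓ → yes.
triage: start 310 >= 335? ✗; end 334 <= 496? ✓ → no.
Result: design_review, rehearsal, sync_call.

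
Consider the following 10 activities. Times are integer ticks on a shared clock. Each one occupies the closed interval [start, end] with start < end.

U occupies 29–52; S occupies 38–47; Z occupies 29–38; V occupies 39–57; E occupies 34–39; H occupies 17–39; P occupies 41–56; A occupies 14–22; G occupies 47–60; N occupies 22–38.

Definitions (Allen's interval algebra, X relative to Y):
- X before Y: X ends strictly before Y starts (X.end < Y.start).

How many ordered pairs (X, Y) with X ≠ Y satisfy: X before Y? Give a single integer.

Checking all 90 ordered pairs for relation 'before'; matching pairs in alphabetical order:
(A, E): A before E ✓
(A, G): A before G ✓
(A, P): A before P ✓
(A, S): A before S ✓
(A, U): A before U ✓
(A, V): A before V ✓
(A, Z): A before Z ✓
(E, G): E before G ✓
(E, P): E before P ✓
(H, G): H before G ✓
(H, P): H before P ✓
(N, G): N before G ✓
(N, P): N before P ✓
(N, V): N before V ✓
(Z, G): Z before G ✓
(Z, P): Z before P ✓
(Z, V): Z before V ✓
Count: 17.

17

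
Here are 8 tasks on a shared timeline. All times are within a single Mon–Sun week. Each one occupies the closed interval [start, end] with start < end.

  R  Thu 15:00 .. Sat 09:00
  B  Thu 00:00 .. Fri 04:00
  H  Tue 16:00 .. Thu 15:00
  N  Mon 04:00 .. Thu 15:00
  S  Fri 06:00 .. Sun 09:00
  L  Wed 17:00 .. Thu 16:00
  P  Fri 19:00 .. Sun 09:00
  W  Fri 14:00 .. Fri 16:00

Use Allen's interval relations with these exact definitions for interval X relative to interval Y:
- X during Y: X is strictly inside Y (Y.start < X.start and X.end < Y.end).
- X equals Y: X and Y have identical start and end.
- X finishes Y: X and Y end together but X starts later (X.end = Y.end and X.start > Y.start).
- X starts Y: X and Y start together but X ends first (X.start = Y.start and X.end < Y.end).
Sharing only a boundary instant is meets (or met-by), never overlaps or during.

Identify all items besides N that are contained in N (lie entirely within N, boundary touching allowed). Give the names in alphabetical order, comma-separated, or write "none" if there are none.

H

Target N = [Mon 04:00, Thu 15:00].
B [Thu 00:00, Fri 04:00] → overlapped-by → no.
H [Tue 16:00, Thu 15:00] → finishes → yes.
L [Wed 17:00, Thu 16:00] → overlapped-by → no.
P [Fri 19:00, Sun 09:00] → after → no.
R [Thu 15:00, Sat 09:00] → met-by → no.
S [Fri 06:00, Sun 09:00] → after → no.
W [Fri 14:00, Fri 16:00] → after → no.
Result: H.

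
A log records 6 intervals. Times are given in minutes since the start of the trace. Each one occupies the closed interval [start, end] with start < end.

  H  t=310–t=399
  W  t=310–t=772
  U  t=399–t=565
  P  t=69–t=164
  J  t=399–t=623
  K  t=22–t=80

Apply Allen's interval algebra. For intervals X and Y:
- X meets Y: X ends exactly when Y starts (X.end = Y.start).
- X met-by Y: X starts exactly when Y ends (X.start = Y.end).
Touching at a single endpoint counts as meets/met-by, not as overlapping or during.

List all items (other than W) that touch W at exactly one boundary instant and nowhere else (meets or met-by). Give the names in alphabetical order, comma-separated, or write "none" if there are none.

Target W = [t=310, t=772].
H [t=310, t=399] → starts → no.
J [t=399, t=623] → during → no.
K [t=22, t=80] → before → no.
P [t=69, t=164] → before → no.
U [t=399, t=565] → during → no.
Result: none.

none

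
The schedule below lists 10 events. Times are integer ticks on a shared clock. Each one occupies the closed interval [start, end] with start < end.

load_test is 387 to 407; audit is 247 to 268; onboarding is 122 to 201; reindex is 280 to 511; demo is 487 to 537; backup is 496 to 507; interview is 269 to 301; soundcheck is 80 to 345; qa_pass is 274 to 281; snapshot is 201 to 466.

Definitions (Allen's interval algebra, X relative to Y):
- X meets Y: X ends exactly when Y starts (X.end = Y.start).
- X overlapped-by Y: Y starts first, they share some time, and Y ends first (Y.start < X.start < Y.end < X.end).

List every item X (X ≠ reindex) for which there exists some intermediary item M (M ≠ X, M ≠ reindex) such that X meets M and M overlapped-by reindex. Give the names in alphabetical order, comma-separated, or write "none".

Target reindex = [280, 511].
Intermediaries M with M overlapped-by reindex: demo.
Via demo — items with X meets demo: none.
Union: none.

none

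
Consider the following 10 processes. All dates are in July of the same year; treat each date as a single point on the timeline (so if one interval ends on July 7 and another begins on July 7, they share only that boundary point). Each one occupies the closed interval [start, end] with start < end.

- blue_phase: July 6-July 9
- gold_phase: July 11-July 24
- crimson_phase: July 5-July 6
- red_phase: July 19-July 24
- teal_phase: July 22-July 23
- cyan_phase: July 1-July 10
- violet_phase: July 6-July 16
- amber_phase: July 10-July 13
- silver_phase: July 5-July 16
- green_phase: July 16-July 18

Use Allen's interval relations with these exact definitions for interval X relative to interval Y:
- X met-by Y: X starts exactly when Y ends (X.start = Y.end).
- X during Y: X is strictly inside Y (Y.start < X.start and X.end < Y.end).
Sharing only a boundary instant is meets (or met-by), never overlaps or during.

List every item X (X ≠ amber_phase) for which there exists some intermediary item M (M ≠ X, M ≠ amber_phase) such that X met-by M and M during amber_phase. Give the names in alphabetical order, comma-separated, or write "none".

Target amber_phase = [July 10, July 13].
Intermediaries M with M during amber_phase: none.
Union: none.

none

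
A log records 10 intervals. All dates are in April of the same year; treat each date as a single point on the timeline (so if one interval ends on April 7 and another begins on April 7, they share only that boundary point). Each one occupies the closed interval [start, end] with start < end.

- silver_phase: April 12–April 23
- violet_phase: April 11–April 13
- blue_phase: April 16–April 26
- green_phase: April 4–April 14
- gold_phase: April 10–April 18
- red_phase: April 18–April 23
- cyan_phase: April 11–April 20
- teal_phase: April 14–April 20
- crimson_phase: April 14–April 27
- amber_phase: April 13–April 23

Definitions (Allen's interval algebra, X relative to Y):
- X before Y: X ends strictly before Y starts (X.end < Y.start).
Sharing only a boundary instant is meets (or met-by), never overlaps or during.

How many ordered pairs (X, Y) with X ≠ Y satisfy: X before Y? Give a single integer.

Checking all 90 ordered pairs for relation 'before'; matching pairs in alphabetical order:
(green_phase, blue_phase): green_phase before blue_phase ✓
(green_phase, red_phase): green_phase before red_phase ✓
(violet_phase, blue_phase): violet_phase before blue_phase ✓
(violet_phase, crimson_phase): violet_phase before crimson_phase ✓
(violet_phase, red_phase): violet_phase before red_phase ✓
(violet_phase, teal_phase): violet_phase before teal_phase ✓
Count: 6.

6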